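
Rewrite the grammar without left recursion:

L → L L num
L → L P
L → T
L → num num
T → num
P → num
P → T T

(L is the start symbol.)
L → T L'
L → num num L'
L' → L num L'
L' → P L'
L' → ε
T → num
P → num
P → T T

L is directly left-recursive. The standard transformation for
  A → A α₁ | ... | A α_m | β₁ | ... | β_n
is
  A  → β₁ A' | ... | β_n A'
  A' → α₁ A' | ... | α_m A' | ε

L → T becomes L → T L'
L → num num becomes L → num num L'
L → L L num becomes L' → L num L'
L → L P becomes L' → P L'
Add L' → ε

Productions for other non-terminals are unchanged:
  T → num
  P → num
  P → T T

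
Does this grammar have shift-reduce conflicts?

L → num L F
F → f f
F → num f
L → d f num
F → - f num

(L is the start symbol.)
No shift-reduce conflicts

A shift-reduce conflict occurs when an LR(0) state has both:
  - a complete (reduce) item [A → α .] (dot at the end), and
  - a shift item [B → β . c γ] (dot before a terminal).

Augment with L' → L and build the canonical LR(0) collection (I0 = CLOSURE({[L' → . L]}), then GOTO on every symbol after a dot until no new states appear). It has 15 states:
  I0: { [L → . d f num], [L → . num L F], [L' → . L] }  — shift
  I1: { [L' → L .] }  — accept
  I2: { [L → d . f num] }  — shift
  I3: { [L → . d f num], [L → . num L F], [L → num . L F] }  — shift
  I4: { [F → . - f num], [F → . f f], [F → . num f], [L → num L . F] }  — shift
  I5: { [F → - . f num] }  — shift
  I6: { [L → num L F .] }  — reduce
  I7: { [F → f . f] }  — shift
  I8: { [F → num . f] }  — shift
  I9: { [F → num f .] }  — reduce
  I10: { [F → f f .] }  — reduce
  I11: { [F → - f . num] }  — shift
  I12: { [F → - f num .] }  — reduce
  I13: { [L → d f . num] }  — shift
  I14: { [L → d f num .] }  — reduce

No state contains both a complete item and a shift item.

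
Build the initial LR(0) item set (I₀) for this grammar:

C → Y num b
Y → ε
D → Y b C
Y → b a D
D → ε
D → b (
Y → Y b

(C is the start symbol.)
{ [C → . Y num b], [C' → . C], [Y → . Y b], [Y → . b a D], [Y → .] }

First, augment the grammar with C' → C
I₀ = CLOSURE({ [C' → . C] }):
  [C' → . C] has the dot before C: add [C → . Y num b]
  [C → . Y num b] has the dot before Y: add [Y → .], [Y → . b a D], [Y → . Y b]
No further items can be added.

I₀ = { [C → . Y num b], [C' → . C], [Y → . Y b], [Y → . b a D], [Y → .] }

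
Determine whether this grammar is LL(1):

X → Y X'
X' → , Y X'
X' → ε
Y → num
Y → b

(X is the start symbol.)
A grammar is LL(1) if for each non-terminal N with multiple productions, the predict sets of those productions are pairwise disjoint, where PREDICT(N → α) = (FIRST(α) \ {ε}) ∪ (FOLLOW(N) if α ⇒* ε).

Relevant sets:
  FOLLOW(X') = { $ }

For X':
  PREDICT(X' → ',' Y X') = { ',' }
  PREDICT(X' → ε) = { $ }
For Y:
  PREDICT(Y → num) = { 'num' }
  PREDICT(Y → b) = { 'b' }
X has a single production, so nothing to check there.

All predict sets are disjoint. The grammar IS LL(1).

Answer: Yes, the grammar is LL(1).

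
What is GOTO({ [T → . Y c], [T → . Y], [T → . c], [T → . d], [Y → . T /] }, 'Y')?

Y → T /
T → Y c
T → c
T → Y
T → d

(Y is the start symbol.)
{ [T → Y . c], [T → Y .] }

GOTO(I, 'Y') = CLOSURE({ [A → αX.β] : [A → α.Xβ] ∈ I, X = 'Y' })

Items with dot before 'Y', with the dot advanced:
  [T → . Y] → [T → Y .]
  [T → . Y c] → [T → Y . c]
Closure adds nothing (no advanced item has the dot before a non-terminal).

GOTO = { [T → Y . c], [T → Y .] }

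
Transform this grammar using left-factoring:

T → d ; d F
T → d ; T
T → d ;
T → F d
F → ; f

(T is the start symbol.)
Left-factoring transforms A → αβ₁ | αβ₂ into A → αA' and A' → β₁ | β₂
(α is the longest common prefix among the alternatives). Repeat until
no nonterminal has two alternatives with a common prefix.

Round 1: T has alternatives sharing prefix 'd ;'. Introduce T': T → d ; T'
  Add: T' → d F
  Add: T' → T
  Add: T' → ε

No remaining common prefixes — done.

Resulting grammar:
T → d ; T'
T' → d F
T' → T
T' → ε
T → F d
F → ; f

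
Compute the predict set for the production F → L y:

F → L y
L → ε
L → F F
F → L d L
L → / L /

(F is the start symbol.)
{ '/', 'd', 'y' }

PREDICT(F → L y) = (FIRST(RHS) \ {ε}) ∪ (FOLLOW(F) if ε ∈ FIRST(RHS), i.e. RHS ⇒* ε)
FIRST(L) = { '/', 'd', 'y', ε }
FIRST(L y) = { '/', 'd', 'y' }
ε ∉ FIRST(L y), so FOLLOW(F) is not added.
PREDICT(F → L y) = { '/', 'd', 'y' }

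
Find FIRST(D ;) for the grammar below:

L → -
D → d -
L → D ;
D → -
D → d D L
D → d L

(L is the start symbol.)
{ '-', 'd' }

FIRST sets of the non-terminals involved (from the grammar, by fixed-point iteration):
  FIRST(D) = { '-', 'd' }

To compute FIRST(D ;), process the symbols left to right:
Symbol D is a non-terminal. Add FIRST(D) \ {ε} = { '-', 'd' }
D is not nullable (ε ∉ FIRST(D)), so stop here.
FIRST(D ;) = { '-', 'd' }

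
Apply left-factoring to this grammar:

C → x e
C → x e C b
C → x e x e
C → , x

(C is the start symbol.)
Left-factoring transforms A → αβ₁ | αβ₂ into A → αA' and A' → β₁ | β₂
(α is the longest common prefix among the alternatives). Repeat until
no nonterminal has two alternatives with a common prefix.

Round 1: C has alternatives sharing prefix 'x e'. Introduce C': C → x e C'
  Add: C' → ε
  Add: C' → C b
  Add: C' → x e

No remaining common prefixes — done.

Resulting grammar:
C → x e C'
C' → ε
C' → C b
C' → x e
C → , x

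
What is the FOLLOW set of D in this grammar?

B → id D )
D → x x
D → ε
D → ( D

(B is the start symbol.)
In B → id D ): D is followed by ')', add FIRST(')') \ {ε} = { ')' }
In D → ( D: D is at the end; this adds FOLLOW(D) to itself — nothing new

Taking the union: FOLLOW(D) = { ')' }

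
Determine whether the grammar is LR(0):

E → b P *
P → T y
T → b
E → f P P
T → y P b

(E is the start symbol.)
Yes, the grammar is LR(0)

A grammar is LR(0) if no state in the canonical LR(0) collection has:
  - both a shift item (dot before a terminal) and a complete item (shift-reduce conflict), or
  - two or more complete items (reduce-reduce conflict; the accept item [E' → E .] counts as a complete item here).

Augment with E' → E and build the canonical LR(0) collection (I0 = CLOSURE({[E' → . E]}), then GOTO on every symbol after a dot until no new states appear). It has 14 states:
  I0: { [E → . b P *], [E → . f P P], [E' → . E] }  — shift
  I1: { [E' → E .] }  — accept
  I2: { [E → b . P *], [P → . T y], [T → . b], [T → . y P b] }  — shift
  I3: { [E → f . P P], [P → . T y], [T → . b], [T → . y P b] }  — shift
  I4: { [E → f P . P], [P → . T y], [T → . b], [T → . y P b] }  — shift
  I5: { [P → T . y] }  — shift
  I6: { [T → b .] }  — reduce
  I7: { [P → . T y], [T → . b], [T → . y P b], [T → y . P b] }  — shift
  I8: { [T → y P . b] }  — shift
  I9: { [T → y P b .] }  — reduce
  I10: { [P → T y .] }  — reduce
  I11: { [E → f P P .] }  — reduce
  I12: { [E → b P . *] }  — shift
  I13: { [E → b P * .] }  — reduce

Every state is either a pure shift/goto state or contains exactly one complete item and nothing to shift — no conflicts. The grammar is LR(0).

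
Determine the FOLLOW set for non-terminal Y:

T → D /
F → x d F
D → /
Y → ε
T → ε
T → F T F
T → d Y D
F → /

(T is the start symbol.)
{ '/' }

In T → d Y D: Y is followed by D, add FIRST(D) \ {ε} = { '/' }

Taking the union: FOLLOW(Y) = { '/' }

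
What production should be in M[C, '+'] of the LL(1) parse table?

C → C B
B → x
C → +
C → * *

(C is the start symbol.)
To find M[C, '+'], we find productions for C where '+' is in the predict set (PREDICT(N → α) = (FIRST(α) \ {ε}) ∪ (FOLLOW(N) if α ⇒* ε)).

Relevant sets:
  FIRST(C) = { '*', '+' }

C → C B: PREDICT = { '*', '+' }
  '+' is in predict set, so this production goes in M[C, '+']
C → +: PREDICT = { '+' }
  '+' is in predict set, so this production goes in M[C, '+']
C → * *: PREDICT = { '*' }

M[C, '+'] = C → C B, C → +  (a multiply-defined cell — the grammar is not LL(1))

Answer: C → C B, C → +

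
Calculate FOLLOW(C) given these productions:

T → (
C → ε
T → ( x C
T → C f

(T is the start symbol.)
In T → ( x C: C is at the end, add FOLLOW(T)
In T → C f: C is followed by f, add FIRST(f) \ {ε} = { 'f' }

The FOLLOW sets referred to above (computed the same way, to a fixed point):
  FOLLOW(T) = { $ }

Taking the union: FOLLOW(C) = { $, 'f' }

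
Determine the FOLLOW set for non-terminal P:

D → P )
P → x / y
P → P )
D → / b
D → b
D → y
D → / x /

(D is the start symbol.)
In D → P ): P is followed by ')', add FIRST(')') \ {ε} = { ')' }
In P → P ): P is followed by ')', add FIRST(')') \ {ε} = { ')' }

Taking the union: FOLLOW(P) = { ')' }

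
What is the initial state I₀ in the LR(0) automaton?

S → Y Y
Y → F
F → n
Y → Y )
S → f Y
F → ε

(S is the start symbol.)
First, augment the grammar with S' → S
I₀ = CLOSURE({ [S' → . S] }):
  [S' → . S] has the dot before S: add [S → . Y Y], [S → . f Y]
  [S → . Y Y] has the dot before Y: add [Y → . F], [Y → . Y )]
  [Y → . F] has the dot before F: add [F → . n], [F → .]
No further items can be added.

I₀ = { [F → . n], [F → .], [S → . Y Y], [S → . f Y], [S' → . S], [Y → . F], [Y → . Y )] }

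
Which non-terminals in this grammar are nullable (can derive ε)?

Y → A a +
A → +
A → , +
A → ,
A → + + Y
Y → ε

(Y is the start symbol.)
ε-productions: Y → ε
So Y is immediately nullable.
No further non-terminal can be added: every production for the remaining non-terminals contains a terminal or a non-nullable non-terminal.
Nullable = { 'Y' }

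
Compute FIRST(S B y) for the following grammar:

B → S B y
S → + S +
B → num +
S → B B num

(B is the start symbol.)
{ '+', 'num' }

FIRST sets of the non-terminals involved (from the grammar, by fixed-point iteration):
  FIRST(S) = { '+', 'num' }

To compute FIRST(S B y), process the symbols left to right:
Symbol S is a non-terminal. Add FIRST(S) \ {ε} = { '+', 'num' }
S is not nullable (ε ∉ FIRST(S)), so stop here.
FIRST(S B y) = { '+', 'num' }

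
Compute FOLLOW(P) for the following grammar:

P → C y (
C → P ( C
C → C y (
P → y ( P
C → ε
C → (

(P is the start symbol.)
{ $, '(' }

To compute FOLLOW(P), find every occurrence of P on a right-hand side N → α P β: add FIRST(β) \ {ε}, and if β is empty or nullable also add FOLLOW(N). Iterate to a fixed point.

P is the start symbol, so $ ∈ FOLLOW(P).
In C → P ( C: P is followed by '(' C, add FIRST('(' C) \ {ε} = { '(' }
In P → y ( P: P is at the end; this adds FOLLOW(P) to itself — nothing new

Taking the union: FOLLOW(P) = { $, '(' }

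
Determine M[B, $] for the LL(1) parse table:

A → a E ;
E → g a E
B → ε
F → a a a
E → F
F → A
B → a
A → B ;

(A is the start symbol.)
Empty (error entry)

To find M[B, $], we find productions for B where $ is in the predict set (PREDICT(N → α) = (FIRST(α) \ {ε}) ∪ (FOLLOW(N) if α ⇒* ε)).

Relevant sets:
  FOLLOW(B) = { ';' }

B → ε: PREDICT = { ';' }
B → a: PREDICT = { 'a' }

M[B, $] is empty (no production applies)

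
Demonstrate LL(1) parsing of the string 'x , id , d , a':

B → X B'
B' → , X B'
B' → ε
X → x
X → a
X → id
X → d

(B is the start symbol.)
Stack is shown with the top on the left.

Stack     Input             Action
----------------------------------
B $       x , id , d , a $  output B → X B'
X B' $    x , id , d , a $  output X → x
x B' $    x , id , d , a $  match 'x'
B' $      , id , d , a $    output B' → , X B'
, X B' $  , id , d , a $    match ','
X B' $    id , d , a $      output X → id
id B' $   id , d , a $      match 'id'
B' $      , d , a $         output B' → , X B'
, X B' $  , d , a $         match ','
X B' $    d , a $           output X → d
d B' $    d , a $           match 'd'
B' $      , a $             output B' → , X B'
, X B' $  , a $             match ','
X B' $    a $               output X → a
a B' $    a $               match 'a'
B' $      $                 output B' → ε
$         $                 accept

The string is accepted.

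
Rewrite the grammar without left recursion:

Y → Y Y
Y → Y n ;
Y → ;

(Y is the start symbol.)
Y → ; Y'
Y' → Y Y'
Y' → n ; Y'
Y' → ε

Y is directly left-recursive. The standard transformation for
  A → A α₁ | ... | A α_m | β₁ | ... | β_n
is
  A  → β₁ A' | ... | β_n A'
  A' → α₁ A' | ... | α_m A' | ε

Y → ; becomes Y → ; Y'
Y → Y Y becomes Y' → Y Y'
Y → Y n ; becomes Y' → n ; Y'
Add Y' → ε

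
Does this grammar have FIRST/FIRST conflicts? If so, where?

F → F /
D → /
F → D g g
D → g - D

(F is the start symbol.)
FIRST sets of the non-terminals at (or reachable through a nullable prefix from) the front of some alternative:
  FIRST(F) = { '/', 'g' }
  FIRST(D) = { '/', 'g' }

Productions for F:
  F → F /: FIRST = { '/', 'g' }
  F → D g g: FIRST = { '/', 'g' }
Productions for D:
  D → /: FIRST = { '/' }
  D → g - D: FIRST = { 'g' }

Conflict for F: F → F / and F → D g g
  Overlap: { '/', 'g' }

Answer: Yes. F → F '/' / F → D g g on { '/', 'g' }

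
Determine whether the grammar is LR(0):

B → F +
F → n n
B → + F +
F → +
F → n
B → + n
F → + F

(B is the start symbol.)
No. Shift-reduce conflict between [F → + .] and [B → + . n]

A grammar is LR(0) if no state in the canonical LR(0) collection has:
  - both a shift item (dot before a terminal) and a complete item (shift-reduce conflict), or
  - two or more complete items (reduce-reduce conflict; the accept item [B' → B .] counts as a complete item here).

Augment with B' → B and build the canonical LR(0) collection (I0 = CLOSURE({[B' → . B]}), then GOTO on every symbol after a dot until no new states appear). It has 12 states:
  I0: { [B → . + F +], [B → . + n], [B → . F +], [B' → . B], [F → . + F], [F → . +], [F → . n n], [F → . n] }  — shift
  I1: { [B → + . F +], [B → + . n], [F → + . F], [F → + .], [F → . + F], [F → . +], [F → . n n], [F → . n] }  — shift, reduce
  I2: { [B' → B .] }  — accept
  I3: { [B → F . +] }  — shift
  I4: { [F → n . n], [F → n .] }  — shift, reduce
  I5: { [F → n n .] }  — reduce
  I6: { [B → F + .] }  — reduce
  I7: { [F → + . F], [F → + .], [F → . + F], [F → . +], [F → . n n], [F → . n] }  — shift, reduce
  I8: { [B → + F . +], [F → + F .] }  — shift, reduce
  I9: { [B → + n .], [F → n . n], [F → n .] }  — shift, 2 reduces
  I10: { [B → + F + .] }  — reduce
  I11: { [F → + F .] }  — reduce

Conflict in state I1:
  Shift-reduce conflict between [F → + .] and [B → + . n]
So the grammar is NOT LR(0).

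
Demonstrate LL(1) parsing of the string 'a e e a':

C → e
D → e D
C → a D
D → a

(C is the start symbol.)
LL(1) parsing maintains a stack (initially the start symbol over $) and the input. At each step: if the stack top is a terminal, match it against the current input token; if it is a non-terminal N, replace it with the RHS of M[N, lookahead] (the unique production whose predict set contains the lookahead).

Stack is shown with the top on the left.

Stack  Input      Action
------------------------
C $    a e e a $  output C → a D
a D $  a e e a $  match 'a'
D $    e e a $    output D → e D
e D $  e e a $    match 'e'
D $    e a $      output D → e D
e D $  e a $      match 'e'
D $    a $        output D → a
a $    a $        match 'a'
$      $          accept

The string is accepted.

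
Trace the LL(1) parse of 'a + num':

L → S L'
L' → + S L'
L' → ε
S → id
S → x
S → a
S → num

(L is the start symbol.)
Stack is shown with the top on the left.

Stack     Input      Action
---------------------------
L $       a + num $  output L → S L'
S L' $    a + num $  output S → a
a L' $    a + num $  match 'a'
L' $      + num $    output L' → + S L'
+ S L' $  + num $    match '+'
S L' $    num $      output S → num
num L' $  num $      match 'num'
L' $      $          output L' → ε
$         $          accept

The string is accepted.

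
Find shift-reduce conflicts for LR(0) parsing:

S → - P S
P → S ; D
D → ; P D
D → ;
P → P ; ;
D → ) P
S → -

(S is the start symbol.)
Augment with S' → S and build the canonical LR(0) collection (I0 = CLOSURE({[S' → . S]}), then GOTO on every symbol after a dot until no new states appear). It has 16 states:
  I0: { [S → . - P S], [S → . -], [S' → . S] }  — shift
  I1: { [P → . P ; ;], [P → . S ; D], [S → - . P S], [S → - .], [S → . - P S], [S → . -] }  — shift, reduce
  I2: { [S' → S .] }  — accept
  I3: { [P → P . ; ;], [S → - P . S], [S → . - P S], [S → . -] }  — shift
  I4: { [P → S . ; D] }  — shift
  I5: { [D → . ) P], [D → . ; P D], [D → . ;], [P → S ; . D] }  — shift
  I6: { [D → ) . P], [P → . P ; ;], [P → . S ; D], [S → . - P S], [S → . -] }  — shift
  I7: { [D → ; . P D], [D → ; .], [P → . P ; ;], [P → . S ; D], [S → . - P S], [S → . -] }  — shift, reduce
  I8: { [P → S ; D .] }  — reduce
  I9: { [D → . ) P], [D → . ; P D], [D → . ;], [D → ; P . D], [P → P . ; ;] }  — shift
  I10: { [D → ; . P D], [D → ; .], [P → . P ; ;], [P → . S ; D], [P → P ; . ;], [S → . - P S], [S → . -] }  — shift, reduce
  I11: { [D → ; P D .] }  — reduce
  I12: { [P → P ; ; .] }  — reduce
  I13: { [D → ) P .], [P → P . ; ;] }  — shift, reduce
  I14: { [P → P ; . ;] }  — shift
  I15: { [S → - P S .] }  — reduce

I1 contains reduce item [S → - .] and shift items [S → . -], [S → . - P S] — shift-reduce conflict.
I7 contains reduce item [D → ; .] and shift items [S → . -], [S → . - P S] — shift-reduce conflict.
I10 contains reduce item [D → ; .] and shift items [P → P ; . ;], [S → . -], [S → . - P S] — shift-reduce conflict.
I13 contains reduce item [D → ) P .] and shift item [P → P . ; ;] — shift-reduce conflict.

Answer: Yes — I1: [S → - .] vs [S → . -]; I7: [D → ; .] vs [S → . -]; I10: [D → ; .] vs [P → P ; . ;]; I13: [D → ) P .] vs [P → P . ; ;]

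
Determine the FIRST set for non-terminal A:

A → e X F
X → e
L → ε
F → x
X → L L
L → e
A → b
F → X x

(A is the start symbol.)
From A → e X F:
  - e is a terminal: add 'e' and stop
From A → b:
  - b is a terminal: add 'b' and stop

Collecting: FIRST(A) = { 'b', 'e' }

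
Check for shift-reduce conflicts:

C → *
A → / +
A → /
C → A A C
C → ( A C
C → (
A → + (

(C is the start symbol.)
Yes — I1: [C → ( .] vs [A → . + (]; I4: [A → / .] vs [A → / . +]

Augment with C' → C and build the canonical LR(0) collection (I0 = CLOSURE({[C' → . C]}), then GOTO on every symbol after a dot until no new states appear). It has 13 states:
  I0: { [A → . + (], [A → . / +], [A → . /], [C → . ( A C], [C → . (], [C → . *], [C → . A A C], [C' → . C] }  — shift
  I1: { [A → . + (], [A → . / +], [A → . /], [C → ( . A C], [C → ( .] }  — shift, reduce
  I2: { [C → * .] }  — reduce
  I3: { [A → + . (] }  — shift
  I4: { [A → / . +], [A → / .] }  — shift, reduce
  I5: { [A → . + (], [A → . / +], [A → . /], [C → A . A C] }  — shift
  I6: { [C' → C .] }  — accept
  I7: { [A → . + (], [A → . / +], [A → . /], [C → . ( A C], [C → . (], [C → . *], [C → . A A C], [C → A A . C] }  — shift
  I8: { [C → A A C .] }  — reduce
  I9: { [A → / + .] }  — reduce
  I10: { [A → + ( .] }  — reduce
  I11: { [A → . + (], [A → . / +], [A → . /], [C → ( A . C], [C → . ( A C], [C → . (], [C → . *], [C → . A A C] }  — shift
  I12: { [C → ( A C .] }  — reduce

I1 contains reduce item [C → ( .] and shift items [A → . + (], [A → . /], [A → . / +] — shift-reduce conflict.
I4 contains reduce item [A → / .] and shift item [A → / . +] — shift-reduce conflict.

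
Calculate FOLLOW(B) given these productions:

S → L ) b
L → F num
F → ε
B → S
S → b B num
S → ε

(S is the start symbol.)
To compute FOLLOW(B), find every occurrence of B on a right-hand side N → α B β: add FIRST(β) \ {ε}, and if β is empty or nullable also add FOLLOW(N). Iterate to a fixed point.

In S → b B num: B is followed by num, add FIRST(num) \ {ε} = { 'num' }

Taking the union: FOLLOW(B) = { 'num' }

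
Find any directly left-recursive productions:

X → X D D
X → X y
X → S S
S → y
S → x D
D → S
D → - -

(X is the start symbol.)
Direct left recursion occurs when N → N α for some non-terminal N (the right-hand side begins with the left-hand side itself).

X → X D D: LEFT RECURSIVE (starts with X)
X → X y: LEFT RECURSIVE (starts with X)
X → S S: starts with S
S → y: starts with y
S → x D: starts with x
D → S: starts with S
D → - -: starts with '-'

The grammar has direct left recursion on: X.

Answer: Yes, X is left-recursive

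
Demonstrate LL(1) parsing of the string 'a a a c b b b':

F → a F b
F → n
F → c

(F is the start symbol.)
LL(1) parsing maintains a stack (initially the start symbol over $) and the input. At each step: if the stack top is a terminal, match it against the current input token; if it is a non-terminal N, replace it with the RHS of M[N, lookahead] (the unique production whose predict set contains the lookahead).

Stack is shown with the top on the left.

Stack        Input            Action
------------------------------------
F $          a a a c b b b $  output F → a F b
a F b $      a a a c b b b $  match 'a'
F b $        a a c b b b $    output F → a F b
a F b b $    a a c b b b $    match 'a'
F b b $      a c b b b $      output F → a F b
a F b b b $  a c b b b $      match 'a'
F b b b $    c b b b $        output F → c
c b b b $    c b b b $        match 'c'
b b b $      b b b $          match 'b'
b b $        b b $            match 'b'
b $          b $              match 'b'
$            $                accept

The string is accepted.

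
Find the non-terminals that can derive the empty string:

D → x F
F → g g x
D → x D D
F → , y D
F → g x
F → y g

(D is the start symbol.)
There are no ε-productions, so no non-terminal can derive ε.
No non-terminals are nullable.

Answer: None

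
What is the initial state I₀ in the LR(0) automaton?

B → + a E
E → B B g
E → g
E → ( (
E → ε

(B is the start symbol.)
First, augment the grammar with B' → B
I₀ = CLOSURE({ [B' → . B] }):
  [B' → . B] has the dot before B: add [B → . + a E]
No further items can be added.

I₀ = { [B → . + a E], [B' → . B] }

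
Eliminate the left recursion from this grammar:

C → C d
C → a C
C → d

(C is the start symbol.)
C is directly left-recursive. The standard transformation for
  A → A α₁ | ... | A α_m | β₁ | ... | β_n
is
  A  → β₁ A' | ... | β_n A'
  A' → α₁ A' | ... | α_m A' | ε

C → a C becomes C → a C C'
C → d becomes C → d C'
C → C d becomes C' → d C'
Add C' → ε

Resulting grammar:
C → a C C'
C → d C'
C' → d C'
C' → ε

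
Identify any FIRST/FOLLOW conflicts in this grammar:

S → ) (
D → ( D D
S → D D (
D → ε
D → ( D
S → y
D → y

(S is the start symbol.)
A FIRST/FOLLOW conflict occurs when a non-terminal N has a nullable alternative N → β (β ⇒* ε) and another alternative N → α with FIRST(α) ∩ FOLLOW(N) ≠ ∅: on such a lookahead the parser cannot decide between expanding α and letting N vanish via β.

Nullable non-terminals: D.

D: nullable alternative(s) D → ε; FOLLOW(D) = { '(', 'y' }
  D → ( D D: FIRST \ {ε} = { '(' } — overlaps FOLLOW(D) on { '(' }: CONFLICT
  D → ε: FIRST \ {ε} = { } — this is the only nullable alternative, skip
  D → ( D: FIRST \ {ε} = { '(' } — overlaps FOLLOW(D) on { '(' }: CONFLICT
  D → y: FIRST \ {ε} = { 'y' } — overlaps FOLLOW(D) on { 'y' }: CONFLICT

S has no nullable alternative, so no FIRST/FOLLOW check is needed there.

So the grammar has 3 FIRST/FOLLOW conflicts (marked CONFLICT above).

Answer: Yes. D → '(' D D with FOLLOW(D) on { '(' }; D → '(' D with FOLLOW(D) on { '(' }; D → y with FOLLOW(D) on { 'y' }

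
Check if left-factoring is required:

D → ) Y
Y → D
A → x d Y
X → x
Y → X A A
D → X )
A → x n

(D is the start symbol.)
Yes, A has productions with common prefix 'x'

Left-factoring is needed when two productions for the same non-terminal
share a common prefix on the right-hand side.

Productions for D:
  D → ) Y
  D → X )
Productions for Y:
  Y → D
  Y → X A A
Productions for A:
  A → x d Y
  A → x n

Found common prefix 'x' in productions for A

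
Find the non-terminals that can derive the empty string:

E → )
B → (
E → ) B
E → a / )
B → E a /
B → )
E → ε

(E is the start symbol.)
{ 'E' }

ε-productions: E → ε
So E is immediately nullable.
No further non-terminal can be added: every production for the remaining non-terminals contains a terminal or a non-nullable non-terminal.
Nullable = { 'E' }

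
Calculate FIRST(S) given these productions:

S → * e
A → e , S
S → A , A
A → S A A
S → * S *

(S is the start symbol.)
{ '*', 'e' }

To compute FIRST(S), examine every production with S on the left-hand side, reading each right-hand side left to right until a non-nullable symbol is reached.

FIRST sets of the other non-terminals involved (by the same procedure, iterated to a fixed point):
  FIRST(A) = { '*', 'e' }

From S → * e:
  - '*' is a terminal: add '*' and stop
From S → A , A:
  - A is a non-terminal: add FIRST(A) \ {ε} = { '*', 'e' }
    A is not nullable, so stop
From S → * S *:
  - '*' is a terminal: add '*' and stop

Collecting: FIRST(S) = { '*', 'e' }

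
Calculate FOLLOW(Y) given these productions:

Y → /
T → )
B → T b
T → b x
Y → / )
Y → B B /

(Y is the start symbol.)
{ $ }

Y is the start symbol, so $ ∈ FOLLOW(Y).
Y does not occur on any right-hand side.

Taking the union: FOLLOW(Y) = { $ }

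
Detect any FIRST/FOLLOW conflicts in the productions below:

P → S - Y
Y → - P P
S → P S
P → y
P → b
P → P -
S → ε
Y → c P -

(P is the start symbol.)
Yes. S → P S with FOLLOW(S) on { '-' }

Nullable non-terminals: S.
FIRST sets used below: FIRST(P) = { '-', 'b', 'y' }

S: nullable alternative(s) S → ε; FOLLOW(S) = { '-' }
  S → P S: FIRST \ {ε} = { '-', 'b', 'y' } — overlaps FOLLOW(S) on { '-' }: CONFLICT
  S → ε: FIRST \ {ε} = { } — this is the only nullable alternative, skip

P, Y have no nullable alternative, so no FIRST/FOLLOW check is needed there.

So the grammar has 1 FIRST/FOLLOW conflict (marked CONFLICT above).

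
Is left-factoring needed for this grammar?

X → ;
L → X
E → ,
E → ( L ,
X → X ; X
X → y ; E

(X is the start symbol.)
Left-factoring is needed when two productions for the same non-terminal
share a common prefix on the right-hand side.

Productions for X:
  X → ;
  X → X ; X
  X → y ; E
Productions for E:
  E → ,
  E → ( L ,

No common prefixes found.

Answer: No, left-factoring is not needed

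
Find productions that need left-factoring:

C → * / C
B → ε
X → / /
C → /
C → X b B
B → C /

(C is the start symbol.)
No, left-factoring is not needed

Left-factoring is needed when two productions for the same non-terminal
share a common prefix on the right-hand side.

Productions for C:
  C → * / C
  C → /
  C → X b B
Productions for B:
  B → ε
  B → C /

No common prefixes found.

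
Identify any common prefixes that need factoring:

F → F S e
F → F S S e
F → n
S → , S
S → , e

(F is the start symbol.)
Yes, F has productions with common prefix 'F S'; S has productions with common prefix ','

Left-factoring is needed when two productions for the same non-terminal
share a common prefix on the right-hand side.

Productions for F:
  F → F S e
  F → F S S e
  F → n
Productions for S:
  S → , S
  S → , e

Found common prefix 'F S' in productions for F
Found common prefix ',' in productions for S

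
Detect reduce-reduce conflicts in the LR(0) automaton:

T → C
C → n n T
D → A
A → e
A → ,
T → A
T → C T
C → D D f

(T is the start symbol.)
Augment with T' → T and build the canonical LR(0) collection (I0 = CLOSURE({[T' → . T]}), then GOTO on every symbol after a dot until no new states appear). It has 14 states:
  I0: { [A → . ,], [A → . e], [C → . D D f], [C → . n n T], [D → . A], [T → . A], [T → . C T], [T → . C], [T' → . T] }  — shift
  I1: { [A → , .] }  — reduce
  I2: { [D → A .], [T → A .] }  — 2 reduces
  I3: { [A → . ,], [A → . e], [C → . D D f], [C → . n n T], [D → . A], [T → . A], [T → . C T], [T → . C], [T → C . T], [T → C .] }  — shift, reduce
  I4: { [A → . ,], [A → . e], [C → D . D f], [D → . A] }  — shift
  I5: { [T' → T .] }  — accept
  I6: { [A → e .] }  — reduce
  I7: { [C → n . n T] }  — shift
  I8: { [A → . ,], [A → . e], [C → . D D f], [C → . n n T], [C → n n . T], [D → . A], [T → . A], [T → . C T], [T → . C] }  — shift
  I9: { [C → n n T .] }  — reduce
  I10: { [D → A .] }  — reduce
  I11: { [C → D D . f] }  — shift
  I12: { [C → D D f .] }  — reduce
  I13: { [T → C T .] }  — reduce

I2 contains complete items [D → A .], [T → A .] — reduce-reduce conflict.

Answer: Yes — I2: [D → A .] vs [T → A .]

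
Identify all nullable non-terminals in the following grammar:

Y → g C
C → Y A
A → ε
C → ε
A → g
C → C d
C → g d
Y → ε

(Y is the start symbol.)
{ 'A', 'C', 'Y' }

ε-productions: A → ε, C → ε, Y → ε
So A, C, Y are immediately nullable.
Every non-terminal is now nullable.
Nullable = { 'A', 'C', 'Y' }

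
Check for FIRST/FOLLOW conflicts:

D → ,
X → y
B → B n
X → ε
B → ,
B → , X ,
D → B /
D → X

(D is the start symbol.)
No FIRST/FOLLOW conflicts.

Nullable non-terminals: D, X.
FIRST sets used below: FIRST(B) = { ',' }, FIRST(X) = { 'y', ε }

D: nullable alternative(s) D → X; FOLLOW(D) = { $ }
  D → ,: FIRST \ {ε} = { ',' } — disjoint from FOLLOW(D)
  D → B /: FIRST \ {ε} = { ',' } — disjoint from FOLLOW(D)
  D → X: FIRST \ {ε} = { 'y' } — this is the only nullable alternative, skip

X: nullable alternative(s) X → ε; FOLLOW(X) = { $, ',' }
  X → y: FIRST \ {ε} = { 'y' } — disjoint from FOLLOW(X)
  X → ε: FIRST \ {ε} = { } — this is the only nullable alternative, skip

B has no nullable alternative, so no FIRST/FOLLOW check is needed there.

No FIRST/FOLLOW conflicts found.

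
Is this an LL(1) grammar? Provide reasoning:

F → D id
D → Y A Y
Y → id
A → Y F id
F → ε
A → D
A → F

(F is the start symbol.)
A grammar is LL(1) if for each non-terminal N with multiple productions, the predict sets of those productions are pairwise disjoint, where PREDICT(N → α) = (FIRST(α) \ {ε}) ∪ (FOLLOW(N) if α ⇒* ε).

Relevant sets:
  FIRST(D) = { 'id' }
  FIRST(Y) = { 'id' }
  FIRST(F) = { 'id', ε }
  FOLLOW(F) = { $, 'id' }
  FOLLOW(A) = { 'id' }

For F:
  PREDICT(F → D id) = { 'id' }
  PREDICT(F → ε) = { $, 'id' }
For A:
  PREDICT(A → Y F id) = { 'id' }
  PREDICT(A → D) = { 'id' }
  PREDICT(A → F) = { 'id' }
D, Y have a single production, so nothing to check there.

Conflict found: Predict set conflict for F: { 'id' }
The grammar is NOT LL(1).

Answer: No. Predict set conflict for F: { 'id' }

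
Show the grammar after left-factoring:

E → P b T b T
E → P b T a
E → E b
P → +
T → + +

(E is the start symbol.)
E → P b T E'
E' → b T
E' → a
E → E b
P → +
T → + +

Left-factoring transforms A → αβ₁ | αβ₂ into A → αA' and A' → β₁ | β₂
(α is the longest common prefix among the alternatives). Repeat until
no nonterminal has two alternatives with a common prefix.

Round 1: E has alternatives sharing prefix 'P b T'. Introduce E': E → P b T E'
  Add: E' → b T
  Add: E' → a

No remaining common prefixes — done.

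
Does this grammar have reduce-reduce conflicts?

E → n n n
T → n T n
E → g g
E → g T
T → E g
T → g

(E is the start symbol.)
Yes — I8: [E → g g .] vs [T → g .]

A reduce-reduce conflict occurs when an LR(0) state has two complete items [A → α .] and [B → β .] — both call for a reduction, and with no lookahead the parser cannot choose between them.

Augment with E' → E and build the canonical LR(0) collection (I0 = CLOSURE({[E' → . E]}), then GOTO on every symbol after a dot until no new states appear). It has 16 states:
  I0: { [E → . g T], [E → . g g], [E → . n n n], [E' → . E] }  — shift
  I1: { [E' → E .] }  — accept
  I2: { [E → . g T], [E → . g g], [E → . n n n], [E → g . T], [E → g . g], [T → . E g], [T → . g], [T → . n T n] }  — shift
  I3: { [E → n . n n] }  — shift
  I4: { [E → n n . n] }  — shift
  I5: { [E → n n n .] }  — reduce
  I6: { [T → E . g] }  — shift
  I7: { [E → g T .] }  — reduce
  I8: { [E → . g T], [E → . g g], [E → . n n n], [E → g . T], [E → g . g], [E → g g .], [T → . E g], [T → . g], [T → . n T n], [T → g .] }  — shift, 2 reduces
  I9: { [E → . g T], [E → . g g], [E → . n n n], [E → n . n n], [T → . E g], [T → . g], [T → . n T n], [T → n . T n] }  — shift
  I10: { [T → n T . n] }  — shift
  I11: { [E → . g T], [E → . g g], [E → . n n n], [E → g . T], [E → g . g], [T → . E g], [T → . g], [T → . n T n], [T → g .] }  — shift, reduce
  I12: { [E → . g T], [E → . g g], [E → . n n n], [E → n . n n], [E → n n . n], [T → . E g], [T → . g], [T → . n T n], [T → n . T n] }  — shift
  I13: { [E → . g T], [E → . g g], [E → . n n n], [E → n . n n], [E → n n . n], [E → n n n .], [T → . E g], [T → . g], [T → . n T n], [T → n . T n] }  — shift, reduce
  I14: { [T → n T n .] }  — reduce
  I15: { [T → E g .] }  — reduce

I8 contains complete items [E → g g .], [T → g .] — reduce-reduce conflict.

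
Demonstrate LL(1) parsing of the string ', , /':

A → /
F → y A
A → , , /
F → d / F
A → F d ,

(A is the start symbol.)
Stack is shown with the top on the left.

Stack    Input    Action
------------------------
A $      , , / $  output A → , , /
, , / $  , , / $  match ','
, / $    , / $    match ','
/ $      / $      match '/'
$        $        accept

The string is accepted.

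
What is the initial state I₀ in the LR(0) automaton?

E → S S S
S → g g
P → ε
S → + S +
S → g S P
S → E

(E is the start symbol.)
{ [E → . S S S], [E' → . E], [S → . + S +], [S → . E], [S → . g S P], [S → . g g] }

First, augment the grammar with E' → E
I₀ = CLOSURE({ [E' → . E] }):
  [E' → . E] has the dot before E: add [E → . S S S]
  [E → . S S S] has the dot before S: add [S → . g g], [S → . + S +], [S → . g S P], [S → . E]
No further items can be added.

I₀ = { [E → . S S S], [E' → . E], [S → . + S +], [S → . E], [S → . g S P], [S → . g g] }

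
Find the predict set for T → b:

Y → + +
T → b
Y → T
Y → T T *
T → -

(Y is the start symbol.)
PREDICT(T → b) = (FIRST(RHS) \ {ε}) ∪ (FOLLOW(T) if ε ∈ FIRST(RHS), i.e. RHS ⇒* ε)
FIRST(b) = { 'b' }
ε ∉ FIRST(b), so FOLLOW(T) is not added.
PREDICT(T → b) = { 'b' }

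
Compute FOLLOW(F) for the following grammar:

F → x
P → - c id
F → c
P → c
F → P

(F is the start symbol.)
{ $ }

F is the start symbol, so $ ∈ FOLLOW(F).
F does not occur on any right-hand side.

Taking the union: FOLLOW(F) = { $ }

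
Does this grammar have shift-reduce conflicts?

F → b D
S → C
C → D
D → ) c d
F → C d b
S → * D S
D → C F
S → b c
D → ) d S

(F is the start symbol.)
Yes — I14: [S → C .] vs [D → . ) c d]; I18: [C → D .] vs [D → . ) c d]

Augment with F' → F and build the canonical LR(0) collection (I0 = CLOSURE({[F' → . F]}), then GOTO on every symbol after a dot until no new states appear). It has 21 states:
  I0: { [C → . D], [D → . ) c d], [D → . ) d S], [D → . C F], [F → . C d b], [F → . b D], [F' → . F] }  — shift
  I1: { [D → ) . c d], [D → ) . d S] }  — shift
  I2: { [C → . D], [D → . ) c d], [D → . ) d S], [D → . C F], [D → C . F], [F → . C d b], [F → . b D], [F → C . d b] }  — shift
  I3: { [C → D .] }  — reduce
  I4: { [F' → F .] }  — accept
  I5: { [C → . D], [D → . ) c d], [D → . ) d S], [D → . C F], [F → b . D] }  — shift
  I6: { [C → . D], [D → . ) c d], [D → . ) d S], [D → . C F], [D → C . F], [F → . C d b], [F → . b D] }  — shift
  I7: { [C → D .], [F → b D .] }  — 2 reduces
  I8: { [D → C F .] }  — reduce
  I9: { [F → C d . b] }  — shift
  I10: { [F → C d b .] }  — reduce
  I11: { [D → ) c . d] }  — shift
  I12: { [C → . D], [D → ) d . S], [D → . ) c d], [D → . ) d S], [D → . C F], [S → . * D S], [S → . C], [S → . b c] }  — shift
  I13: { [C → . D], [D → . ) c d], [D → . ) d S], [D → . C F], [S → * . D S] }  — shift
  I14: { [C → . D], [D → . ) c d], [D → . ) d S], [D → . C F], [D → C . F], [F → . C d b], [F → . b D], [S → C .] }  — shift, reduce
  I15: { [D → ) d S .] }  — reduce
  I16: { [S → b . c] }  — shift
  I17: { [S → b c .] }  — reduce
  I18: { [C → . D], [C → D .], [D → . ) c d], [D → . ) d S], [D → . C F], [S → * D . S], [S → . * D S], [S → . C], [S → . b c] }  — shift, reduce
  I19: { [S → * D S .] }  — reduce
  I20: { [D → ) c d .] }  — reduce

I14 contains reduce item [S → C .] and shift items [D → . ) c d], [D → . ) d S], [F → . b D] — shift-reduce conflict.
I18 contains reduce item [C → D .] and shift items [D → . ) c d], [D → . ) d S], [S → . * D S], [S → . b c] — shift-reduce conflict.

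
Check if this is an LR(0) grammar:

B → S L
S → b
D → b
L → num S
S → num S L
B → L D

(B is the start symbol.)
No. Shift-reduce conflict between [L → num S .] and [L → . num S]

Augment with B' → B and build the canonical LR(0) collection (I0 = CLOSURE({[B' → . B]}), then GOTO on every symbol after a dot until no new states appear). It has 15 states:
  I0: { [B → . L D], [B → . S L], [B' → . B], [L → . num S], [S → . b], [S → . num S L] }  — shift
  I1: { [B' → B .] }  — accept
  I2: { [B → L . D], [D → . b] }  — shift
  I3: { [B → S . L], [L → . num S] }  — shift
  I4: { [S → b .] }  — reduce
  I5: { [L → num . S], [S → . b], [S → . num S L], [S → num . S L] }  — shift
  I6: { [L → . num S], [L → num S .], [S → num S . L] }  — shift, reduce
  I7: { [S → . b], [S → . num S L], [S → num . S L] }  — shift
  I8: { [L → . num S], [S → num S . L] }  — shift
  I9: { [S → num S L .] }  — reduce
  I10: { [L → num . S], [S → . b], [S → . num S L] }  — shift
  I11: { [L → num S .] }  — reduce
  I12: { [B → S L .] }  — reduce
  I13: { [B → L D .] }  — reduce
  I14: { [D → b .] }  — reduce

Conflict in state I6:
  Shift-reduce conflict between [L → num S .] and [L → . num S]
So the grammar is NOT LR(0).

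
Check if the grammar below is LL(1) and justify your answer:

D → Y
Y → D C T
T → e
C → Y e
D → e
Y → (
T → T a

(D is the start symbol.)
No. Predict set conflict for D: { 'e' }

Relevant sets:
  FIRST(Y) = { '(', 'e' }
  FIRST(D) = { '(', 'e' }
  FIRST(T) = { 'e' }

For D:
  PREDICT(D → Y) = { '(', 'e' }
  PREDICT(D → e) = { 'e' }
For Y:
  PREDICT(Y → D C T) = { '(', 'e' }
  PREDICT(Y → '(') = { '(' }
For T:
  PREDICT(T → e) = { 'e' }
  PREDICT(T → T a) = { 'e' }
C has a single production, so nothing to check there.

Conflict found: Predict set conflict for D: { 'e' }
The grammar is NOT LL(1).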